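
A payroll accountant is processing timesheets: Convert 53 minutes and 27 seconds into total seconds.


Minutes: 53
Seconds: 27
Convert minutes to seconds: 53 x 60 = 3180
Add remaining seconds: 3180 + 27 = 3207

3207


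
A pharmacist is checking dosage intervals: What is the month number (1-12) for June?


Calendar month order:
5. May
6. June <--
7. July
June is month number 6

6


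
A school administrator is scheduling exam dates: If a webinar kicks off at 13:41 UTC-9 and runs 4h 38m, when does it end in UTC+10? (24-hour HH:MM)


Start: 13:41 in UTC-9
Step 1 - add duration:
  minutes: 41 + 38 = 79 (carry 1h)
  hours: 13 + 4 + 1 = 18
  end in UTC-9: 18:19
Step 2 - convert UTC-9 -> UTC+10:
  offset difference: 10 - (-9) = 19 hours
  18 + (19) = 37 -> mod 24 = 13
Result: 13:19 in UTC+10

13:19


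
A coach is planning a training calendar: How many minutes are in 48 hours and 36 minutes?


Hours: 48
Extra minutes: 36
Minutes per hour: 60
Hours to minutes: 48 x 60 = 2880
Total: 2880 + 36 = 2916

2916


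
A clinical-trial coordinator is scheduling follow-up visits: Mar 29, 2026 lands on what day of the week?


Date: 2026-03-29
January 1, 2026 is a Thursday
Day of year: 88
Offset from Jan 1: 87 days
87 mod 7 = 3
Result: Sunday

Sunday


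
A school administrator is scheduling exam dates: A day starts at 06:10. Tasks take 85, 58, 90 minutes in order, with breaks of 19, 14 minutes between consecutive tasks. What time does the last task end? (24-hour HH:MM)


Start: 06:10 = 370 min from midnight
  after task 1 (85 min): 07:35
  after break (19 min): 07:54
  after task 2 (58 min): 08:52
  after break (14 min): 09:06
  after task 3 (90 min): 10:36
Total elapsed: 266 minutes
End time: 10:36

10:36


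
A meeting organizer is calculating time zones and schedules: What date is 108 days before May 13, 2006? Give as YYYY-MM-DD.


Start: 2006-05-13
Subtracting 108 days
Days already passed in May: 13
After going back through May: 95 more days to subtract
April 2006: 30 days, 65 remaining
March 2006: 31 days, 34 remaining
February 2006: 28 days, 6 remaining
January 2006 has 31 days, need 6
Result: 2006-01-25

2006-01-25


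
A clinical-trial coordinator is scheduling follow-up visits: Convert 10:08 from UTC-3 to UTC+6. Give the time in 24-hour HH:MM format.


Local time: 10:08 at UTC-3 (offset -3h)
Target zone: UTC+6 (offset 6h)
Difference: 6 - (-3) = 9 hours
Calculation: 10 + (9) = 19
Result: 19:08

19:08


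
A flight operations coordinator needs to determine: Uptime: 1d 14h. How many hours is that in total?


Days: 1
Extra hours: 14
Hours per day: 24
Days to hours: 1 x 24 = 24
Total: 24 + 14 = 38

38


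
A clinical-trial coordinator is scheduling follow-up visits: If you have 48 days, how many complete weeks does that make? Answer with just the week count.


Total days: 48
Days per week: 7
Division: 48 / 7 = 6 remainder 6
Complete weeks: 6
Remaining days: 6

6


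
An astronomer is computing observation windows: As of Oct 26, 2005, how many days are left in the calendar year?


Start: October 26, 2005
End: December 31, 2005
Days left in October: 5
November: 30
December: 31
Sum of remaining months: 61
Total: 5 + 61 = 66

66


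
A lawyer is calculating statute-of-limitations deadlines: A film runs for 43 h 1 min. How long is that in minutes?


Hours: 43
Minutes: 1
Convert hours to minutes: 43 x 60 = 2580
Add remaining minutes: 2580 + 1 = 2581

2581


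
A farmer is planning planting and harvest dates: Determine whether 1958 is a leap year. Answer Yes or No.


Year: 1958
Divisible by 4? 1958 / 4 = 489.5 -> No
Not divisible by 4, so NOT a leap year

No


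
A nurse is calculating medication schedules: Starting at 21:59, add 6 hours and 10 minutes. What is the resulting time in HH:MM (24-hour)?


Start time: 21:59
Adding: 6 hours 10 minutes
Minutes: 59 + 10 = 69
Minute overflow: 69 >= 60, so carry 1 hour, minutes = 9
Hours: 21 + 6 + 1 = 28
Hour wraparound: 28 mod 24 = 4
Result: 04:09

04:09


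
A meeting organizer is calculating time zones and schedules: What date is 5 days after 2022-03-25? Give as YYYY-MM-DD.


Start: 2022-03-25
Adding 5 days
Days remaining in March: 6
Result: 2022-03-30

2022-03-30


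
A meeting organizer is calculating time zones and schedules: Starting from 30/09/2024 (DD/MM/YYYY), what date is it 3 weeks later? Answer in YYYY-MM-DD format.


Start: 2024-09-30
Weeks to add: 3
Convert to days: 3 x 7 = 21 days
Add 21 days to 2024-09-30
Result: 2024-10-21

2024-10-21


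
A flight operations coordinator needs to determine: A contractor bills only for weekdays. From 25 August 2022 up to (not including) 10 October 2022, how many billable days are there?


Start: 2022-08-25 (Thursday)
End (exclusive): 2022-10-10 (Monday)
Total calendar days: 46
Full weeks: 46 // 7 = 6 -> 30 weekdays
Remaining 4 days starting on Thursday:
  Thu(w), Fri(w), Sat(-), Sun(-) -> 2 weekdays
Total business days: 30 + 2 = 32

32


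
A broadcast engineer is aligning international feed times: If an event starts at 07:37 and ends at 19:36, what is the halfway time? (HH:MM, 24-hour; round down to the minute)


Start time: 07:37 = 457 minutes from midnight
End time: 19:36 = 1176 minutes from midnight
Sum: 457 + 1176 = 1633
Midpoint: 1633 / 2 = 816 minutes
Convert: 816 / 60 = 13 hours, 36 minutes
Result: 13:36

13:36


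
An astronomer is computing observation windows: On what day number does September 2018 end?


Month: September
Year: 2018
September is a 30-day month
Total: 30 days

30


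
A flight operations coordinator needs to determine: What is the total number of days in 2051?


Year: 2051
Check leap year rules:
Divisible by 4? No
2051 is not a leap year
Days: 365

365


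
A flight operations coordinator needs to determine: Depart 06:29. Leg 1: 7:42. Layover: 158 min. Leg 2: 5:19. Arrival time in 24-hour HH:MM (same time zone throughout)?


Depart: 06:29
Leg 1: +462 min -> 14:11
Layover: +158 min -> 16:49
Leg 2: +319 min -> 22:08
Total travel: 939 minutes = 15h 39m
Arrival: 22:08

22:08


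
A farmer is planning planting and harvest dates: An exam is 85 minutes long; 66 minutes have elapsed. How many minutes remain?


Total budget: 85 minutes
Time used: 66 minutes
Remaining: 85 - 66 = 19 minutes
Percent used: 77.6%
Percent remaining: 22.4%

19


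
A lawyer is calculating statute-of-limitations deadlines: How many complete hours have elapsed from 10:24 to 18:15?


Start: 10:24
End: 18:15
Hour difference: 18 - 10 = 8 hours
Minute difference: 15 - 24 = -9 minutes
Total minutes: 471
Complete hours: 471 / 60 = 7 (remainder 51)

7


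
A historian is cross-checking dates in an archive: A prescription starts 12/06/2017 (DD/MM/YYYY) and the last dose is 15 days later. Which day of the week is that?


Start: 2017-06-12 (Monday)
Step 1 - find target date: add 15 days
  2017-06-12 + 15 days = 2017-06-27
Step 2 - day of week:
  15 mod 7 = 1
  Monday + 1 days -> Tuesday
Result: Tuesday (2017-06-27)

Tuesday


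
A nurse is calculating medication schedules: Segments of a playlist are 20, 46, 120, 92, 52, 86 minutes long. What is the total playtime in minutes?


Durations: 20, 46, 120, 92, 52, 86
Running sum: 20
+ 46 = 66
+ 120 = 186
+ 92 = 278
+ 52 = 330
+ 86 = 416
Total duration: 416 minutes
That is 6 hours and 56 minutes

416


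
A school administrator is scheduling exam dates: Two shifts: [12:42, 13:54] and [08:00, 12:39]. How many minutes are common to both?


Interval A: [762, 834] minutes from midnight
Interval B: [480, 759] minutes from midnight
Overlap start = max(762, 480) = 762
Overlap end = min(834, 759) = 759
End <= start, so the intervals do not overlap: 0 minutes

0


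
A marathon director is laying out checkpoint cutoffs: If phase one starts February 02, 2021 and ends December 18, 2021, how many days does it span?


Start date: 2021-02-02
End date: 2021-12-18
Feb 2021: +27 days
Mar 2021: +31 days
Apr 2021: +30 days
... (8 more months)
Total: 319 days

319


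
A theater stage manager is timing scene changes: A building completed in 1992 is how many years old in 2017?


Birth year: 1992
Current year: 2017
Age = current year - birth year
Age = 2017 - 1992 = 25

25


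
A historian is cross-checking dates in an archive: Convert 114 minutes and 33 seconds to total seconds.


Minutes: 114
Extra seconds: 33
Seconds per minute: 60
Minutes to seconds: 114 x 60 = 6840
Total: 6840 + 33 = 6873

6873


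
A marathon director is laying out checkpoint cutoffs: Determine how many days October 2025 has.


Month: October
Year: 2025
October is a 31-day month
Total: 31 days

31


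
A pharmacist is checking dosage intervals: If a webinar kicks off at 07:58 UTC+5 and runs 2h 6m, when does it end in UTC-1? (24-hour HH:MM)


Start: 07:58 in UTC+5
Step 1 - add duration:
  minutes: 58 + 6 = 64 (carry 1h)
  hours: 7 + 2 + 1 = 10
  end in UTC+5: 10:04
Step 2 - convert UTC+5 -> UTC-1:
  offset difference: -1 - (5) = -6 hours
  10 + (-6) = 4 -> mod 24 = 4
Result: 04:04 in UTC-1

04:04


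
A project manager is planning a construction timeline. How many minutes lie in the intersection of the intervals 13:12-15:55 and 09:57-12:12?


Interval A: [792, 955] minutes from midnight
Interval B: [597, 732] minutes from midnight
Overlap start = max(792, 597) = 792
Overlap end = min(955, 732) = 732
End <= start, so the intervals do not overlap: 0 minutes

0


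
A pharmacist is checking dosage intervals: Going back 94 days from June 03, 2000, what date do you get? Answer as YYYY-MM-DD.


Start: 2000-06-03
Subtracting 94 days
Days already passed in June: 3
After going back through June: 91 more days to subtract
May 2000: 31 days, 60 remaining
April 2000: 30 days, 30 remaining
March 2000 has 31 days, need 30
Result: 2000-03-01

2000-03-01


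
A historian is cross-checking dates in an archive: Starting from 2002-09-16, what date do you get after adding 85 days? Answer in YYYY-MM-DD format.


Start: 2002-09-16
Adding 85 days
Days remaining in September: 14
After September: 71 days still to add
October 2002: 31 days, 40 remaining
November 2002: 30 days, 10 remaining
December 2002 has 31 days, need 10
Result: 2002-12-10

2002-12-10


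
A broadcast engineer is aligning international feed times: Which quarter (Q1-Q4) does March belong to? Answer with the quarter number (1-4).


Month: March (month 3)
Q1: January-March (months 1-3)
Q2: April-June (months 4-6)
Q3: July-September (months 7-9)
Q4: October-December (months 10-12)
Month 3 falls in Q1

1


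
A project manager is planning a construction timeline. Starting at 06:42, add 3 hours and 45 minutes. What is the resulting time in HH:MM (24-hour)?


Start time: 06:42
Adding: 3 hours 45 minutes
Minutes: 42 + 45 = 87
Minute overflow: 87 >= 60, so carry 1 hour, minutes = 27
Hours: 6 + 3 + 1 = 10
Result: 10:27

10:27


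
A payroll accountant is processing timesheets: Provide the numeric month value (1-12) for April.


Calendar month order:
3. March
4. April <--
5. May
April is month number 4

4


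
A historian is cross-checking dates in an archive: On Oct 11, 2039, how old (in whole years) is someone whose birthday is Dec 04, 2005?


Birth: 2005-12-04
Reference: 2039-10-11
Year difference: 2039 - 2005 = 34
Has birthday (12-04) occurred by 10-11? No
Birthday not yet reached this year -> subtract 1
Age in full years: 33

33


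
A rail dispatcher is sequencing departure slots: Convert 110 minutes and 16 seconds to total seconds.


Minutes: 110
Extra seconds: 16
Seconds per minute: 60
Minutes to seconds: 110 x 60 = 6600
Total: 6600 + 16 = 6616

6616


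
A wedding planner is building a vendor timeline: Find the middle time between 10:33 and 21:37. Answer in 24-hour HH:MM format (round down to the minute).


Start time: 10:33 = 633 minutes from midnight
End time: 21:37 = 1297 minutes from midnight
Sum: 633 + 1297 = 1930
Midpoint: 1930 / 2 = 965 minutes
Convert: 965 / 60 = 16 hours, 5 minutes
Result: 16:05

16:05


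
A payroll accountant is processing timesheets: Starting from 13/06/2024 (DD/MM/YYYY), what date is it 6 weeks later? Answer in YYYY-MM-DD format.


Start: 2024-06-13
Weeks to add: 6
Convert to days: 6 x 7 = 42 days
Add 42 days to 2024-06-13
Result: 2024-07-25

2024-07-25


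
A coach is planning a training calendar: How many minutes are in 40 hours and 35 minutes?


Hours: 40
Extra minutes: 35
Minutes per hour: 60
Hours to minutes: 40 x 60 = 2400
Total: 2400 + 35 = 2435

2435


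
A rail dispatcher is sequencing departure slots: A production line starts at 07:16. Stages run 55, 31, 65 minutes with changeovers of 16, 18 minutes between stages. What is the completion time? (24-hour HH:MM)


Start: 07:16 = 436 min from midnight
  after task 1 (55 min): 08:11
  after break (16 min): 08:27
  after task 2 (31 min): 08:58
  after break (18 min): 09:16
  after task 3 (65 min): 10:21
Total elapsed: 185 minutes
End time: 10:21

10:21


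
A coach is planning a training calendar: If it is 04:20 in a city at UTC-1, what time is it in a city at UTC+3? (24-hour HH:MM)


Local time: 04:20 at UTC-1 (offset -1h)
Target zone: UTC+3 (offset 3h)
Difference: 3 - (-1) = 4 hours
Calculation: 4 + (4) = 8
Result: 08:20

08:20


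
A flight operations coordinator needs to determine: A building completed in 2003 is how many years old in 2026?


Birth year: 2003
Current year: 2026
Age = current year - birth year
Age = 2026 - 2003 = 23

23


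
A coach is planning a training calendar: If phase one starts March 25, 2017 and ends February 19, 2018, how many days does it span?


Start date: 2017-03-25
End date: 2018-02-19
Mar 2017: +7 days
Apr 2017: +30 days
May 2017: +31 days
... (9 more months)
Total: 331 days

331


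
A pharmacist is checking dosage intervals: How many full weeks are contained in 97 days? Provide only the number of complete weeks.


Total days: 97
Days per week: 7
Division: 97 / 7 = 13 remainder 6
Complete weeks: 13
Remaining days: 6

13


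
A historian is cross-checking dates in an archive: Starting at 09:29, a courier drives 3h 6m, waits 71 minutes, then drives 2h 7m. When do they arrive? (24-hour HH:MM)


Depart: 09:29
Leg 1: +186 min -> 12:35
Layover: +71 min -> 13:46
Leg 2: +127 min -> 15:53
Total travel: 384 minutes = 6h 24m
Arrival: 15:53

15:53


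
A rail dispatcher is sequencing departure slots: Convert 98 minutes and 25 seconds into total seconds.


Minutes: 98
Seconds: 25
Convert minutes to seconds: 98 x 60 = 5880
Add remaining seconds: 5880 + 25 = 5905

5905


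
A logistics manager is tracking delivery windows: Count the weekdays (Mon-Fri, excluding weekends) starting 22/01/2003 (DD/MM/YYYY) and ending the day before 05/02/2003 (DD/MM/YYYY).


Start: 2003-01-22 (Wednesday)
End (exclusive): 2003-02-05 (Wednesday)
Total calendar days: 14
Full weeks: 14 // 7 = 2 -> 10 weekdays
Remaining 0 days starting on Wednesday:
Total business days: 10 + 0 = 10

10


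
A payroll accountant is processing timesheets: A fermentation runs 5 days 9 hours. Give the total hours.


Days: 5
Extra hours: 9
Hours per day: 24
Days to hours: 5 x 24 = 120
Total: 120 + 9 = 129

129


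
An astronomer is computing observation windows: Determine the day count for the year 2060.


Year: 2060
Check leap year rules:
Divisible by 4? Yes
Divisible by 100? No
2060 is a leap year
Days: 366

366


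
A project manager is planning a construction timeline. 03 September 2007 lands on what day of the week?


Date: 2007-09-03
January 1, 2007 is a Monday
Day of year: 246
Offset from Jan 1: 245 days
245 mod 7 = 0
Result: Monday

Monday


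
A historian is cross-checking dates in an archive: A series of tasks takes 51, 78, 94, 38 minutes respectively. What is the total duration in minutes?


Durations: 51, 78, 94, 38
Running sum: 51
+ 78 = 129
+ 94 = 223
+ 38 = 261
Total duration: 261 minutes
That is 4 hours and 21 minutes

261


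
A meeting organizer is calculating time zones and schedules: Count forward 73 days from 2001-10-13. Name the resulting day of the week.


Start: 2001-10-13 (Saturday)
Step 1 - find target date: add 73 days
  2001-10-13 + 73 days = 2001-12-25
Step 2 - day of week:
  73 mod 7 = 3
  Saturday + 3 days -> Tuesday
Result: Tuesday (2001-12-25)

Tuesday


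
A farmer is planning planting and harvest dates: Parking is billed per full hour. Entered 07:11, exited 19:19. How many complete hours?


Start: 07:11
End: 19:19
Hour difference: 19 - 7 = 12 hours
Minute difference: 19 - 11 = 8 minutes
Total minutes: 728
Complete hours: 728 / 60 = 12 (remainder 8)

12


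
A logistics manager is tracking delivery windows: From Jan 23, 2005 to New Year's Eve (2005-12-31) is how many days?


Start: January 23, 2005
End: December 31, 2005
Days left in January: 8
February: 28
March: 31
April: 30
May: 31
... plus remaining months
Sum of remaining months: 334
Total: 8 + 334 = 342

342


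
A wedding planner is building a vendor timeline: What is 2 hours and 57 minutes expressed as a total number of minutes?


Hours: 2
Minutes: 57
Convert hours to minutes: 2 x 60 = 120
Add remaining minutes: 120 + 57 = 177

177


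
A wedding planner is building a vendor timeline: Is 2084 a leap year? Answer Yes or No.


Year: 2084
Divisible by 4? 2084 / 4 = 521.0 -> Yes
Divisible by 100? 2084 / 100 = 20.84 -> No
Divisible by 4 but not 100, so it IS a leap year

Yes


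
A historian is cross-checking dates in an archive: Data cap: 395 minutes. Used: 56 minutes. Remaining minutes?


Total budget: 395 minutes
Time used: 56 minutes
Remaining: 395 - 56 = 339 minutes
Percent used: 14.2%
Percent remaining: 85.8%

339


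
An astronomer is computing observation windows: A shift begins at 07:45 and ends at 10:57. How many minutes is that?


Start time: 07:45 = 465 minutes from midnight
End time: 10:57 = 657 minutes from midnight
Difference: 657 - 465 = 192 minutes
That is 3 hours and 12 minutes

192


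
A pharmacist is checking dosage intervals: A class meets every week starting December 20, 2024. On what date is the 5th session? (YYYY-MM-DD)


First occurrence: 2024-12-20 (occurrence 1)
Each occurrence is 7 days after the previous.
Occurrence 5 is 4 weeks after the first.
4 weeks = 28 days
2024-12-20 + 28 days = 2025-01-17

2025-01-17


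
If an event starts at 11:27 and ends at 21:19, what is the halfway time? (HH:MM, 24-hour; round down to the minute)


Start time: 11:27 = 687 minutes from midnight
End time: 21:19 = 1279 minutes from midnight
Sum: 687 + 1279 = 1966
Midpoint: 1966 / 2 = 983 minutes
Convert: 983 / 60 = 16 hours, 23 minutes
Result: 16:23

16:23


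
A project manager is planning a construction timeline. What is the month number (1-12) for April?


Calendar month order:
3. March
4. April <--
5. May
April is month number 4

4


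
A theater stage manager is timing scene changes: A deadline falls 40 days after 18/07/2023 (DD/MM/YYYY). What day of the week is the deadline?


Start: 2023-07-18 (Tuesday)
Step 1 - find target date: add 40 days
  2023-07-18 + 40 days = 2023-08-27
Step 2 - day of week:
  40 mod 7 = 5
  Tuesday + 5 days -> Sunday
Result: Sunday (2023-08-27)

Sunday


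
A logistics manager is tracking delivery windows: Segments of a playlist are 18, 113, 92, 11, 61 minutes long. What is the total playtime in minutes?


Durations: 18, 113, 92, 11, 61
Running sum: 18
+ 113 = 131
+ 92 = 223
+ 11 = 234
+ 61 = 295
Total duration: 295 minutes
That is 4 hours and 55 minutes

295


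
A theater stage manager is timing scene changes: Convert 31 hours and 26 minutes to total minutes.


Hours: 31
Extra minutes: 26
Minutes per hour: 60
Hours to minutes: 31 x 60 = 1860
Total: 1860 + 26 = 1886

1886


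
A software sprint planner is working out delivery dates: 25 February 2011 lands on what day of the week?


Date: 2011-02-25
January 1, 2011 is a Saturday
Day of year: 56
Offset from Jan 1: 55 days
55 mod 7 = 6
Result: Friday

Friday


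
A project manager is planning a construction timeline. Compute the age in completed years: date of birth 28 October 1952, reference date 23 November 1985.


Birth: 1952-10-28
Reference: 1985-11-23
Year difference: 1985 - 1952 = 33
Has birthday (10-28) occurred by 11-23? Yes
Age in full years: 33

33


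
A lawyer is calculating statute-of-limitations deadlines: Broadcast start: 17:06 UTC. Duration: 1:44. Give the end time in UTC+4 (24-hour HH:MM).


Start: 17:06 in UTC
Step 1 - add duration:
  minutes: 6 + 44 = 50
  hours: 17 + 1 + 0 = 18
  end in UTC: 18:50
Step 2 - convert UTC -> UTC+4:
  offset difference: 4 - (0) = 4 hours
  18 + (4) = 22 -> mod 24 = 22
Result: 22:50 in UTC+4

22:50


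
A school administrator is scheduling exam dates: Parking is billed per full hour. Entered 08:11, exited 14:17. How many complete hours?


Start: 08:11
End: 14:17
Hour difference: 14 - 8 = 6 hours
Minute difference: 17 - 11 = 6 minutes
Total minutes: 366
Complete hours: 366 / 60 = 6 (remainder 6)

6


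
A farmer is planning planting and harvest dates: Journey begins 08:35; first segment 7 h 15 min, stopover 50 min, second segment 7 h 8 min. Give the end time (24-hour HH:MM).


Depart: 08:35
Leg 1: +435 min -> 15:50
Layover: +50 min -> 16:40
Leg 2: +428 min -> 23:48
Total travel: 913 minutes = 15h 13m
Arrival: 23:48

23:48


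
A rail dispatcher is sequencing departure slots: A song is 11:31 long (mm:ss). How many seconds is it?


Minutes: 11
Extra seconds: 31
Seconds per minute: 60
Minutes to seconds: 11 x 60 = 660
Total: 660 + 31 = 691

691


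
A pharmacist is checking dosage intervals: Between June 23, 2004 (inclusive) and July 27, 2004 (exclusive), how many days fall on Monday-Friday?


Start: 2004-06-23 (Wednesday)
End (exclusive): 2004-07-27 (Tuesday)
Total calendar days: 34
Full weeks: 34 // 7 = 4 -> 20 weekdays
Remaining 6 days starting on Wednesday:
  Wed(w), Thu(w), Fri(w), Sat(-), Sun(-), Mon(w) -> 4 weekdays
Total business days: 20 + 4 = 24

24


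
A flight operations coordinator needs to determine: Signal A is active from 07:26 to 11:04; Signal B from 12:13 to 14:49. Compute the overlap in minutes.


Interval A: [446, 664] minutes from midnight
Interval B: [733, 889] minutes from midnight
Overlap start = max(446, 733) = 733
Overlap end = min(664, 889) = 664
End <= start, so the intervals do not overlap: 0 minutes

0


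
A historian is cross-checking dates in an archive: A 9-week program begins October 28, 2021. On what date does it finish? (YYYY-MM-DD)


Start: 2021-10-28
Weeks to add: 9
Convert to days: 9 x 7 = 63 days
Add 63 days to 2021-10-28
Result: 2021-12-30

2021-12-30


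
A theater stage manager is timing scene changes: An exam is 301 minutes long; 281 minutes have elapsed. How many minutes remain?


Total budget: 301 minutes
Time used: 281 minutes
Remaining: 301 - 281 = 20 minutes
Percent used: 93.4%
Percent remaining: 6.6%

20


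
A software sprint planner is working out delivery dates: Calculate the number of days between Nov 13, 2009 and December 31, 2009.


Start: November 13, 2009
End: December 31, 2009
Days left in November: 17
December: 31
Sum of remaining months: 31
Total: 17 + 31 = 48

48


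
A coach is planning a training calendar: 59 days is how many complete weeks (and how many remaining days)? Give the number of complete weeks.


Total days: 59
Days per week: 7
Division: 59 / 7 = 8 remainder 3
Complete weeks: 8
Remaining days: 3

8


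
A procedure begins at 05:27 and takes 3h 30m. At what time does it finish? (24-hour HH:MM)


Start time: 05:27
Adding: 3 hours 30 minutes
Minutes: 27 + 30 = 57
Hours: 5 + 3 + 0 = 8
Result: 08:57

08:57


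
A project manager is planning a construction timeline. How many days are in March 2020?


Month: March
Year: 2020
March is a 31-day month
Total: 31 days

31


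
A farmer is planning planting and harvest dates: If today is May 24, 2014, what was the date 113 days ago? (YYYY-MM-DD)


Start: 2014-05-24
Subtracting 113 days
Days already passed in May: 24
After going back through May: 89 more days to subtract
April 2014: 30 days, 59 remaining
March 2014: 31 days, 28 remaining
February 2014 has 28 days, need 28
Result: 2014-01-31

2014-01-31


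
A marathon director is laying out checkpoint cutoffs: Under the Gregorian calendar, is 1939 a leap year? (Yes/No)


Year: 1939
Divisible by 4? 1939 / 4 = 484.75 -> No
Not divisible by 4, so NOT a leap year

No


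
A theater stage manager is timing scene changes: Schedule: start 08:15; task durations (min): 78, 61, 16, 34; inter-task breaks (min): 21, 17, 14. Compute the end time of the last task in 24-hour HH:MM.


Start: 08:15 = 495 min from midnight
  after task 1 (78 min): 09:33
  after break (21 min): 09:54
  after task 2 (61 min): 10:55
  after break (17 min): 11:12
  after task 3 (16 min): 11:28
  after break (14 min): 11:42
  after task 4 (34 min): 12:16
Total elapsed: 241 minutes
End time: 12:16

12:16


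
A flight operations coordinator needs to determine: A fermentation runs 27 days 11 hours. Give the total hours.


Days: 27
Extra hours: 11
Hours per day: 24
Days to hours: 27 x 24 = 648
Total: 648 + 11 = 659

659


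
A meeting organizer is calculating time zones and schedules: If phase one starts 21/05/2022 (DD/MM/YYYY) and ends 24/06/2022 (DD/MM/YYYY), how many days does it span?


Start date: 2022-05-21
End date: 2022-06-24
May 2022: +11 days
Jun 2022: +23 days
Total: 34 days

34


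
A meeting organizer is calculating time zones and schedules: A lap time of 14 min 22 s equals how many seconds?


Minutes: 14
Seconds: 22
Convert minutes to seconds: 14 x 60 = 840
Add remaining seconds: 840 + 22 = 862

862


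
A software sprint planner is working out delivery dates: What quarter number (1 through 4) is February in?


Month: February (month 2)
Q1: January-March (months 1-3)
Q2: April-June (months 4-6)
Q3: July-September (months 7-9)
Q4: October-December (months 10-12)
Month 2 falls in Q1

1


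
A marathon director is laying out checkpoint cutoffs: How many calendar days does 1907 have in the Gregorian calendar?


Year: 1907
Check leap year rules:
Divisible by 4? No
1907 is not a leap year
Days: 365

365


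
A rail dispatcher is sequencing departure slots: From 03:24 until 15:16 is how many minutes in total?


Start time: 03:24 = 204 minutes from midnight
End time: 15:16 = 916 minutes from midnight
Difference: 916 - 204 = 712 minutes
That is 11 hours and 52 minutes

712


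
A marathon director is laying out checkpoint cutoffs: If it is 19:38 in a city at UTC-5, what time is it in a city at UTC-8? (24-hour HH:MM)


Local time: 19:38 at UTC-5 (offset -5h)
Target zone: UTC-8 (offset -8h)
Difference: -8 - (-5) = -3 hours
Calculation: 19 + (-3) = 16
Result: 16:38

16:38


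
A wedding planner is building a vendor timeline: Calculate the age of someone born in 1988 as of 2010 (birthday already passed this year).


Birth year: 1988
Current year: 2010
Age = current year - birth year
Age = 2010 - 1988 = 22

22


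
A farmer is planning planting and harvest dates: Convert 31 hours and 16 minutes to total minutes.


Hours: 31
Minutes: 16
Convert hours to minutes: 31 x 60 = 1860
Add remaining minutes: 1860 + 16 = 1876

1876


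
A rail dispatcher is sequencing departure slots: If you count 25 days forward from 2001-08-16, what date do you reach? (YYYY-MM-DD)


Start: 2001-08-16
Adding 25 days
Days remaining in August: 15
After August: 10 days still to add
September 2001 has 30 days, need 10
Result: 2001-09-10

2001-09-10


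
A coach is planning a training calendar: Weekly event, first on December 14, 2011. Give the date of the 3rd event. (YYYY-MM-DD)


First occurrence: 2011-12-14 (occurrence 1)
Each occurrence is 7 days after the previous.
Occurrence 3 is 2 weeks after the first.
2 weeks = 14 days
2011-12-14 + 14 days = 2011-12-28

2011-12-28


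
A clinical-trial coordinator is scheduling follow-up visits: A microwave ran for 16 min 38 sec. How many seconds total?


Minutes: 16
Extra seconds: 38
Seconds per minute: 60
Minutes to seconds: 16 x 60 = 960
Total: 960 + 38 = 998

998


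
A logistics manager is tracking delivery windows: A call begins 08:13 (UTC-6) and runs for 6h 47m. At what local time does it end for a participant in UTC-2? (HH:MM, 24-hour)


Start: 08:13 in UTC-6
Step 1 - add duration:
  minutes: 13 + 47 = 60 (carry 1h)
  hours: 8 + 6 + 1 = 15
  end in UTC-6: 15:00
Step 2 - convert UTC-6 -> UTC-2:
  offset difference: -2 - (-6) = 4 hours
  15 + (4) = 19 -> mod 24 = 19
Result: 19:00 in UTC-2

19:00


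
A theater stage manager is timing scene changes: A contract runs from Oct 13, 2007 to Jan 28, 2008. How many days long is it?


Start date: 2007-10-13
End date: 2008-01-28
Oct 2007: +19 days
Nov 2007: +30 days
Dec 2007: +31 days
Jan 2008: +27 days
Total: 107 days

107


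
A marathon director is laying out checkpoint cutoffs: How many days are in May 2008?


Month: May
Year: 2008
May is a 31-day month
Total: 31 days

31


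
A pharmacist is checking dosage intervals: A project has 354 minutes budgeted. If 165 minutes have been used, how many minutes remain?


Total budget: 354 minutes
Time used: 165 minutes
Remaining: 354 - 165 = 189 minutes
Percent used: 46.6%
Percent remaining: 53.4%

189


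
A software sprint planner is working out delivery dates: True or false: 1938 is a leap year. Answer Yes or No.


Year: 1938
Divisible by 4? 1938 / 4 = 484.5 -> No
Not divisible by 4, so NOT a leap year

No


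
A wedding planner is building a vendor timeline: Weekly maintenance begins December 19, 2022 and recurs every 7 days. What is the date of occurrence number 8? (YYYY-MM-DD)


First occurrence: 2022-12-19 (occurrence 1)
Each occurrence is 7 days after the previous.
Occurrence 8 is 7 weeks after the first.
7 weeks = 49 days
2022-12-19 + 49 days = 2023-02-06

2023-02-06


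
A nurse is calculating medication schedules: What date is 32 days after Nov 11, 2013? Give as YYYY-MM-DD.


Start: 2013-11-11
Adding 32 days
Days remaining in November: 19
After November: 13 days still to add
December 2013 has 31 days, need 13
Result: 2013-12-13

2013-12-13


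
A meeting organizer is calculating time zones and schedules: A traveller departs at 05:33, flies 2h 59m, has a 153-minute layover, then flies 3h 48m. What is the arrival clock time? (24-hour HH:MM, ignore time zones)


Depart: 05:33
Leg 1: +179 min -> 08:32
Layover: +153 min -> 11:05
Leg 2: +228 min -> 14:53
Total travel: 560 minutes = 9h 20m
Arrival: 14:53

14:53


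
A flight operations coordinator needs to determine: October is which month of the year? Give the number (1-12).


Calendar month order:
9. September
10. October <--
11. November
October is month number 10

10


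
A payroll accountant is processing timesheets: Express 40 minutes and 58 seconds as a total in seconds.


Minutes: 40
Seconds: 58
Convert minutes to seconds: 40 x 60 = 2400
Add remaining seconds: 2400 + 58 = 2458

2458


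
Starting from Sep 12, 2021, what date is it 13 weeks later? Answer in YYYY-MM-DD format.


Start: 2021-09-12
Weeks to add: 13
Convert to days: 13 x 7 = 91 days
Add 91 days to 2021-09-12
Result: 2021-12-12

2021-12-12


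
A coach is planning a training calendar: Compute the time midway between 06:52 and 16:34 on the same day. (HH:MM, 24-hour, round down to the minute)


Start time: 06:52 = 412 minutes from midnight
End time: 16:34 = 994 minutes from midnight
Sum: 412 + 994 = 1406
Midpoint: 1406 / 2 = 703 minutes
Convert: 703 / 60 = 11 hours, 43 minutes
Result: 11:43

11:43


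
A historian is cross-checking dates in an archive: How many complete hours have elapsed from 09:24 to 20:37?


Start: 09:24
End: 20:37
Hour difference: 20 - 9 = 11 hours
Minute difference: 37 - 24 = 13 minutes
Total minutes: 673
Complete hours: 673 / 60 = 11 (remainder 13)

11


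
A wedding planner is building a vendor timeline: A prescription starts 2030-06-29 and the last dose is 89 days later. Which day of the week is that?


Start: 2030-06-29 (Saturday)
Step 1 - find target date: add 89 days
  2030-06-29 + 89 days = 2030-09-26
Step 2 - day of week:
  89 mod 7 = 5
  Saturday + 5 days -> Thursday
Result: Thursday (2030-09-26)

Thursday


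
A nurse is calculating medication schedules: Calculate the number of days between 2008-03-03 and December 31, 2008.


Start: March 03, 2008
End: December 31, 2008
Days left in March: 28
April: 30
May: 31
June: 30
July: 31
... plus remaining months
Sum of remaining months: 275
Total: 28 + 275 = 303

303


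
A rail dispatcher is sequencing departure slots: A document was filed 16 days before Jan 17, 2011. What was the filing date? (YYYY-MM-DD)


Start: 2011-01-17
Subtracting 16 days
Days already passed in January: 17
Result: 2011-01-01

2011-01-01


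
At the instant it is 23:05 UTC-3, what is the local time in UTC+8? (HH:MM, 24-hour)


Local time: 23:05 at UTC-3 (offset -3h)
Target zone: UTC+8 (offset 8h)
Difference: 8 - (-3) = 11 hours
Calculation: 23 + (11) = 34
Wraparound: (34) mod 24 = 10
Result: 10:05

10:05


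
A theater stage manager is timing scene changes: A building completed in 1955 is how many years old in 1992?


Birth year: 1955
Current year: 1992
Age = current year - birth year
Age = 1992 - 1955 = 37

37


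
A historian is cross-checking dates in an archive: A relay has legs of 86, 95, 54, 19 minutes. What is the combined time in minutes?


Durations: 86, 95, 54, 19
Running sum: 86
+ 95 = 181
+ 54 = 235
+ 19 = 254
Total duration: 254 minutes
That is 4 hours and 14 minutes

254


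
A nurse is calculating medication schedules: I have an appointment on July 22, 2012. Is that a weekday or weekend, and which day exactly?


Date: 2012-07-22
January 1, 2012 is a Sunday
Day of year: 204
Offset from Jan 1: 203 days
203 mod 7 = 0
Result: Sunday

Sunday


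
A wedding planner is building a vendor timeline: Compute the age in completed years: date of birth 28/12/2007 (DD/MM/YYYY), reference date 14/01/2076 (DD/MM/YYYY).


Birth: 2007-12-28
Reference: 2076-01-14
Year difference: 2076 - 2007 = 69
Has birthday (12-28) occurred by 01-14? No
Birthday not yet reached this year -> subtract 1
Age in full years: 68

68


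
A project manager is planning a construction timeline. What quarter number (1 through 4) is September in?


Month: September (month 9)
Q1: January-March (months 1-3)
Q2: April-June (months 4-6)
Q3: July-September (months 7-9)
Q4: October-December (months 10-12)
Month 9 falls in Q3

3


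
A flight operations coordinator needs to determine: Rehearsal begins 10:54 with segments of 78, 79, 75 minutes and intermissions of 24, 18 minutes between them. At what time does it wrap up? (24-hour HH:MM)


Start: 10:54 = 654 min from midnight
  after task 1 (78 min): 12:12
  after break (24 min): 12:36
  after task 2 (79 min): 13:55
  after break (18 min): 14:13
  after task 3 (75 min): 15:28
Total elapsed: 274 minutes
End time: 15:28

15:28


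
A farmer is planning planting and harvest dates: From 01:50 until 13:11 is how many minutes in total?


Start time: 01:50 = 110 minutes from midnight
End time: 13:11 = 791 minutes from midnight
Difference: 791 - 110 = 681 minutes
That is 11 hours and 21 minutes

681


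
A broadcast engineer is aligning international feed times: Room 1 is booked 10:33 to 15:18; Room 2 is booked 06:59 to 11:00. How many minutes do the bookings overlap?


Interval A: [633, 918] minutes from midnight
Interval B: [419, 660] minutes from midnight
Overlap start = max(633, 419) = 633
Overlap end = min(918, 660) = 660
Overlap = 660 - 633 = 27 minutes

27


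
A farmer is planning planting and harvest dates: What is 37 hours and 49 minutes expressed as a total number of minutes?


Hours: 37
Minutes: 49
Convert hours to minutes: 37 x 60 = 2220
Add remaining minutes: 2220 + 49 = 2269

2269


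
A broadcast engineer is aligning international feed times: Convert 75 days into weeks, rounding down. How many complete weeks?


Total days: 75
Days per week: 7
Division: 75 / 7 = 10 remainder 5
Complete weeks: 10
Remaining days: 5

10


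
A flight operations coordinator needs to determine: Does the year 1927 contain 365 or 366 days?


Year: 1927
Check leap year rules:
Divisible by 4? No
1927 is not a leap year
Days: 365

365


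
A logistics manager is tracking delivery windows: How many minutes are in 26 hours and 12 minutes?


Hours: 26
Extra minutes: 12
Minutes per hour: 60
Hours to minutes: 26 x 60 = 1560
Total: 1560 + 12 = 1572

1572


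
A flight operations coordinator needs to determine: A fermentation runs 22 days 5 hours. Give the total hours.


Days: 22
Extra hours: 5
Hours per day: 24
Days to hours: 22 x 24 = 528
Total: 528 + 5 = 533

533


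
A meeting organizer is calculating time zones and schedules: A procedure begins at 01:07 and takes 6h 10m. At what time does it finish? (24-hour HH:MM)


Start time: 01:07
Adding: 6 hours 10 minutes
Minutes: 7 + 10 = 17
Hours: 1 + 6 + 0 = 7
Result: 07:17

07:17


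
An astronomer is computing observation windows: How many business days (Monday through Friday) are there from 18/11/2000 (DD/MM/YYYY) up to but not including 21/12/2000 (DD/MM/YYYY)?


Start: 2000-11-18 (Saturday)
End (exclusive): 2000-12-21 (Thursday)
Total calendar days: 33
Full weeks: 33 // 7 = 4 -> 20 weekdays
Remaining 5 days starting on Saturday:
  Sat(-), Sun(-), Mon(w), Tue(w), Wed(w) -> 3 weekdays
Total business days: 20 + 3 = 23

23


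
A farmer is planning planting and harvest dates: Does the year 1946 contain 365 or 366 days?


Year: 1946
Check leap year rules:
Divisible by 4? No
1946 is not a leap year
Days: 365

365


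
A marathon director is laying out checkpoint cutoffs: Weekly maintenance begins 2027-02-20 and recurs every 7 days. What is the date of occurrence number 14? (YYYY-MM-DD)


First occurrence: 2027-02-20 (occurrence 1)
Each occurrence is 7 days after the previous.
Occurrence 14 is 13 weeks after the first.
13 weeks = 91 days
2027-02-20 + 91 days = 2027-05-22

2027-05-22


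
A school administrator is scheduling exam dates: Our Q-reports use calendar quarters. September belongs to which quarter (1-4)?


Month: September (month 9)
Q1: January-March (months 1-3)
Q2: April-June (months 4-6)
Q3: July-September (months 7-9)
Q4: October-December (months 10-12)
Month 9 falls in Q3

3


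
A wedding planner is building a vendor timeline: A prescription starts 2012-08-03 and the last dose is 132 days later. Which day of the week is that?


Start: 2012-08-03 (Friday)
Step 1 - find target date: add 132 days
  2012-08-03 + 132 days = 2012-12-13
Step 2 - day of week:
  132 mod 7 = 6
  Friday + 6 days -> Thursday
Result: Thursday (2012-12-13)

Thursday


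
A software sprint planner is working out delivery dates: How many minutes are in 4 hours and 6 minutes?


Hours: 4
Extra minutes: 6
Minutes per hour: 60
Hours to minutes: 4 x 60 = 240
Total: 240 + 6 = 246

246


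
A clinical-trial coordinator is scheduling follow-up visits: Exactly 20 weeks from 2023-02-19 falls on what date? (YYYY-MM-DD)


Start: 2023-02-19
Weeks to add: 20
Convert to days: 20 x 7 = 140 days
Add 140 days to 2023-02-19
Result: 2023-07-09

2023-07-09


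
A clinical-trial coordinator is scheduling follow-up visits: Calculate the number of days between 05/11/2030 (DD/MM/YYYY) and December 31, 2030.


Start: November 05, 2030
End: December 31, 2030
Days left in November: 25
December: 31
Sum of remaining months: 31
Total: 25 + 31 = 56

56


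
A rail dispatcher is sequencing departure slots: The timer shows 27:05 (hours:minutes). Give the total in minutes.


Hours: 27
Minutes: 5
Convert hours to minutes: 27 x 60 = 1620
Add remaining minutes: 1620 + 5 = 1625

1625


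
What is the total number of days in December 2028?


Month: December
Year: 2028
December is a 31-day month
Total: 31 days

31
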